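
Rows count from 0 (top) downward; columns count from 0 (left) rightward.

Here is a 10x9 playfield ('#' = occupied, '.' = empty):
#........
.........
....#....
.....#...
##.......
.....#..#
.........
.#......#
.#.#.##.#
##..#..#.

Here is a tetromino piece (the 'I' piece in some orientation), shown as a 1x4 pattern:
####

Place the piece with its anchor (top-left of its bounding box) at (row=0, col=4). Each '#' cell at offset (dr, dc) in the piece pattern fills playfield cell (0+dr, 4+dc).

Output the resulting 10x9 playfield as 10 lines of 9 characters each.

Answer: #...####.
.........
....#....
.....#...
##.......
.....#..#
.........
.#......#
.#.#.##.#
##..#..#.

Derivation:
Fill (0+0,4+0) = (0,4)
Fill (0+0,4+1) = (0,5)
Fill (0+0,4+2) = (0,6)
Fill (0+0,4+3) = (0,7)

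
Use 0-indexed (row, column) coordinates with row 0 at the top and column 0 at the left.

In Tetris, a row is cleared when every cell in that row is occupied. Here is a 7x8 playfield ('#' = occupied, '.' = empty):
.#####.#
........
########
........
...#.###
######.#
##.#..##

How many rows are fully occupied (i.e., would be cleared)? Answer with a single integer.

Check each row:
  row 0: 2 empty cells -> not full
  row 1: 8 empty cells -> not full
  row 2: 0 empty cells -> FULL (clear)
  row 3: 8 empty cells -> not full
  row 4: 4 empty cells -> not full
  row 5: 1 empty cell -> not full
  row 6: 3 empty cells -> not full
Total rows cleared: 1

Answer: 1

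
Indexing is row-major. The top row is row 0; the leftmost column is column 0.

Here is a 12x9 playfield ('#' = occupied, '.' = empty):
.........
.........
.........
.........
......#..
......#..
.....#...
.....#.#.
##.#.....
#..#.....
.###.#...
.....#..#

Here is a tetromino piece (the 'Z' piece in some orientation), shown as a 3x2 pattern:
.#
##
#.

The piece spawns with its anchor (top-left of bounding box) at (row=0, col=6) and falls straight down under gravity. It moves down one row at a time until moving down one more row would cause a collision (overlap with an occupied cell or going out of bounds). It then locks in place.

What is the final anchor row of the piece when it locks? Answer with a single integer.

Spawn at (row=0, col=6). Try each row:
  row 0: fits
  row 1: fits
  row 2: blocked -> lock at row 1

Answer: 1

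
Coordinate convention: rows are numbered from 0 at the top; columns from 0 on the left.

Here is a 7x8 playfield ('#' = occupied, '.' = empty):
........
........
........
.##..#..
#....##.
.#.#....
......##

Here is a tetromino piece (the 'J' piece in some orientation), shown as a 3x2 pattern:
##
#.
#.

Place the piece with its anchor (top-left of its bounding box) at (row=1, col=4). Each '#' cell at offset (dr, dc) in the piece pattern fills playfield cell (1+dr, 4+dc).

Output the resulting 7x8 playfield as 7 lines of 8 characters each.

Answer: ........
....##..
....#...
.##.##..
#....##.
.#.#....
......##

Derivation:
Fill (1+0,4+0) = (1,4)
Fill (1+0,4+1) = (1,5)
Fill (1+1,4+0) = (2,4)
Fill (1+2,4+0) = (3,4)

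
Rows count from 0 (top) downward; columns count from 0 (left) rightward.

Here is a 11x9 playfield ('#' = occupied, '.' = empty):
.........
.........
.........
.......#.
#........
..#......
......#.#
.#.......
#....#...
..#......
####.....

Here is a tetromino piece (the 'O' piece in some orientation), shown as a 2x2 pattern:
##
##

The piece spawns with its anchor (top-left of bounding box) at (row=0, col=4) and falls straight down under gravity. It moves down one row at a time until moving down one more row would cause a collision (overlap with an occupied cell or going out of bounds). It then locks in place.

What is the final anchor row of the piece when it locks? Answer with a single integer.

Answer: 6

Derivation:
Spawn at (row=0, col=4). Try each row:
  row 0: fits
  row 1: fits
  row 2: fits
  row 3: fits
  row 4: fits
  row 5: fits
  row 6: fits
  row 7: blocked -> lock at row 6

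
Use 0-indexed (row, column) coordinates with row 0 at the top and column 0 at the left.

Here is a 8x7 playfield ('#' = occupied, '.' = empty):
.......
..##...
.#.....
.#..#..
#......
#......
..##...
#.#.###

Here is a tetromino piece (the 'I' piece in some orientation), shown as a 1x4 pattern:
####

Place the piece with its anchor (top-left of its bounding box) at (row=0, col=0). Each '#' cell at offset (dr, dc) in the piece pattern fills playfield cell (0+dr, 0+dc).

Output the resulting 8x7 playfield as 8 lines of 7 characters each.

Fill (0+0,0+0) = (0,0)
Fill (0+0,0+1) = (0,1)
Fill (0+0,0+2) = (0,2)
Fill (0+0,0+3) = (0,3)

Answer: ####...
..##...
.#.....
.#..#..
#......
#......
..##...
#.#.###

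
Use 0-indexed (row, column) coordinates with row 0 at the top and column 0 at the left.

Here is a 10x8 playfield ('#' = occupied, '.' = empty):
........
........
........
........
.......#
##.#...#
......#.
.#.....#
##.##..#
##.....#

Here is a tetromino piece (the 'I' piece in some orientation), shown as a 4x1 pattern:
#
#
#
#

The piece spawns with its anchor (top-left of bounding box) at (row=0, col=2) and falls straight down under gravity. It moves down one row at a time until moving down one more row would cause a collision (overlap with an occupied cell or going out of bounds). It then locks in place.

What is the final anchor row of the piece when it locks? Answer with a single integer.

Answer: 6

Derivation:
Spawn at (row=0, col=2). Try each row:
  row 0: fits
  row 1: fits
  row 2: fits
  row 3: fits
  row 4: fits
  row 5: fits
  row 6: fits
  row 7: blocked -> lock at row 6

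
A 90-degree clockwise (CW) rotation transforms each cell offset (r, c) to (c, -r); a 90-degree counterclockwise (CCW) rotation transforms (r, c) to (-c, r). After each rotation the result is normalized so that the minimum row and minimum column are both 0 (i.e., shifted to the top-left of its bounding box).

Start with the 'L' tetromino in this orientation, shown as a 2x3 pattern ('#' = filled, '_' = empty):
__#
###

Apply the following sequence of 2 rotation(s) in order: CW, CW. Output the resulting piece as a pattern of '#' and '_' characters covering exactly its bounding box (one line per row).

Answer: ###
#__

Derivation:
Start:
__#
###
After rotation 1 (CW):
#_
#_
##
After rotation 2 (CW):
###
#__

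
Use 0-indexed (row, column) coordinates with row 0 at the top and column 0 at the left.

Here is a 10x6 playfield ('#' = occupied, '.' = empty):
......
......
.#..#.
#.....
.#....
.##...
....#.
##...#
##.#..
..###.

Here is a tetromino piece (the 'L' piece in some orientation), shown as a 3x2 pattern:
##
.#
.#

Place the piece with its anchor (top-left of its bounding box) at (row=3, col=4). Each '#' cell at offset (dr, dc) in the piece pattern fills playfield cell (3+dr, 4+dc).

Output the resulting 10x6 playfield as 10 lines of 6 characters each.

Answer: ......
......
.#..#.
#...##
.#...#
.##..#
....#.
##...#
##.#..
..###.

Derivation:
Fill (3+0,4+0) = (3,4)
Fill (3+0,4+1) = (3,5)
Fill (3+1,4+1) = (4,5)
Fill (3+2,4+1) = (5,5)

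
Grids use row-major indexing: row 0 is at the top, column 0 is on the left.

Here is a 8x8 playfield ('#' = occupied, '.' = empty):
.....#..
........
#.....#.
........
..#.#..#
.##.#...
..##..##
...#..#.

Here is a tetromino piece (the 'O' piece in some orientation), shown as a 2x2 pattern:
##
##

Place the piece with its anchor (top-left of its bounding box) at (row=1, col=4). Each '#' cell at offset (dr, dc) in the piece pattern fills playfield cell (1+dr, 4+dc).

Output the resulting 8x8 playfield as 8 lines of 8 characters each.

Answer: .....#..
....##..
#...###.
........
..#.#..#
.##.#...
..##..##
...#..#.

Derivation:
Fill (1+0,4+0) = (1,4)
Fill (1+0,4+1) = (1,5)
Fill (1+1,4+0) = (2,4)
Fill (1+1,4+1) = (2,5)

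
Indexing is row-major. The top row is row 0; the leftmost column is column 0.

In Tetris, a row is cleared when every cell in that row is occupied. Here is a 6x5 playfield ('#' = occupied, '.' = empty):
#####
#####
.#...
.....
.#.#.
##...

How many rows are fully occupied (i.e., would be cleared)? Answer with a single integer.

Answer: 2

Derivation:
Check each row:
  row 0: 0 empty cells -> FULL (clear)
  row 1: 0 empty cells -> FULL (clear)
  row 2: 4 empty cells -> not full
  row 3: 5 empty cells -> not full
  row 4: 3 empty cells -> not full
  row 5: 3 empty cells -> not full
Total rows cleared: 2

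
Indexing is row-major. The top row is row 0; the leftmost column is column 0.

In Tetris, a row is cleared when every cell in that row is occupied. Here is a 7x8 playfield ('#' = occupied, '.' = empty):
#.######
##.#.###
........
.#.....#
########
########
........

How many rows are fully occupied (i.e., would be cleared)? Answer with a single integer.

Check each row:
  row 0: 1 empty cell -> not full
  row 1: 2 empty cells -> not full
  row 2: 8 empty cells -> not full
  row 3: 6 empty cells -> not full
  row 4: 0 empty cells -> FULL (clear)
  row 5: 0 empty cells -> FULL (clear)
  row 6: 8 empty cells -> not full
Total rows cleared: 2

Answer: 2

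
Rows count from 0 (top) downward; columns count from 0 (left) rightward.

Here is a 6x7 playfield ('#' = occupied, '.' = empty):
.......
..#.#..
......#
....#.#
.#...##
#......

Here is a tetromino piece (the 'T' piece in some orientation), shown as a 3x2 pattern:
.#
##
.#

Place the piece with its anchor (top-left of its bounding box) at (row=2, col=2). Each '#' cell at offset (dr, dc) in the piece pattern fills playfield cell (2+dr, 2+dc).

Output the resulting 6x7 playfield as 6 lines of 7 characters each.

Fill (2+0,2+1) = (2,3)
Fill (2+1,2+0) = (3,2)
Fill (2+1,2+1) = (3,3)
Fill (2+2,2+1) = (4,3)

Answer: .......
..#.#..
...#..#
..###.#
.#.#.##
#......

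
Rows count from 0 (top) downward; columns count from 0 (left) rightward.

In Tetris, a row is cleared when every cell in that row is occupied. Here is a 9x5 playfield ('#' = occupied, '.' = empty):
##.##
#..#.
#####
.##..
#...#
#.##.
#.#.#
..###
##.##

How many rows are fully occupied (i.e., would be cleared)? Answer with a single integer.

Answer: 1

Derivation:
Check each row:
  row 0: 1 empty cell -> not full
  row 1: 3 empty cells -> not full
  row 2: 0 empty cells -> FULL (clear)
  row 3: 3 empty cells -> not full
  row 4: 3 empty cells -> not full
  row 5: 2 empty cells -> not full
  row 6: 2 empty cells -> not full
  row 7: 2 empty cells -> not full
  row 8: 1 empty cell -> not full
Total rows cleared: 1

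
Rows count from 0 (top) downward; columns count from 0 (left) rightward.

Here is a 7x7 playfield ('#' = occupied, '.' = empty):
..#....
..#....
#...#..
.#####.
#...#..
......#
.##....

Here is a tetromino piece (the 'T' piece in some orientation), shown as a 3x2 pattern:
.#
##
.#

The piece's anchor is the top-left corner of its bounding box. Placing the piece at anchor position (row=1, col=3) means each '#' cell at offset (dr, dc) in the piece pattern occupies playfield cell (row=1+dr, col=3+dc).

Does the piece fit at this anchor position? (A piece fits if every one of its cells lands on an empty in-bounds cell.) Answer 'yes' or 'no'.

Answer: no

Derivation:
Check each piece cell at anchor (1, 3):
  offset (0,1) -> (1,4): empty -> OK
  offset (1,0) -> (2,3): empty -> OK
  offset (1,1) -> (2,4): occupied ('#') -> FAIL
  offset (2,1) -> (3,4): occupied ('#') -> FAIL
All cells valid: no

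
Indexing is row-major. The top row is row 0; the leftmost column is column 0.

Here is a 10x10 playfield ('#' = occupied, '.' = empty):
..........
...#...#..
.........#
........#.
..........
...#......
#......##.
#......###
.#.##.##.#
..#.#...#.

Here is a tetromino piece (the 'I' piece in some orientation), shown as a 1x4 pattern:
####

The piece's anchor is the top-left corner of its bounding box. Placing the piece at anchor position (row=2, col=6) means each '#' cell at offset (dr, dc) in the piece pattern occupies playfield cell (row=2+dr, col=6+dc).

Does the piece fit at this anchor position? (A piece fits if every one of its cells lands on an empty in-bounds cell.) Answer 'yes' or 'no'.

Answer: no

Derivation:
Check each piece cell at anchor (2, 6):
  offset (0,0) -> (2,6): empty -> OK
  offset (0,1) -> (2,7): empty -> OK
  offset (0,2) -> (2,8): empty -> OK
  offset (0,3) -> (2,9): occupied ('#') -> FAIL
All cells valid: no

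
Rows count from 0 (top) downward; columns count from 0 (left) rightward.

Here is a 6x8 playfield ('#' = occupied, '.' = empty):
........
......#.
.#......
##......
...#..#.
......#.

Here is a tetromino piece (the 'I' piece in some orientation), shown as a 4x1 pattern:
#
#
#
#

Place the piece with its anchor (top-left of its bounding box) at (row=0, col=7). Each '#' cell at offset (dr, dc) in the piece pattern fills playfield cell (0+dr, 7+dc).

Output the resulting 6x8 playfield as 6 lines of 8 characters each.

Fill (0+0,7+0) = (0,7)
Fill (0+1,7+0) = (1,7)
Fill (0+2,7+0) = (2,7)
Fill (0+3,7+0) = (3,7)

Answer: .......#
......##
.#.....#
##.....#
...#..#.
......#.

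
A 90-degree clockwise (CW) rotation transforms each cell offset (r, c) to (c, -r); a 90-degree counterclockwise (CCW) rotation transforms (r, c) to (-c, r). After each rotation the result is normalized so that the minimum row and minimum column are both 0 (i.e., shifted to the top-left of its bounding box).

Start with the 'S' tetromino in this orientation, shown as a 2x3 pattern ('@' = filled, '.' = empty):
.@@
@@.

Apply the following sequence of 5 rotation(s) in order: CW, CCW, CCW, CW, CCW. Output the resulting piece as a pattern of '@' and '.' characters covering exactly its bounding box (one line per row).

Start:
.@@
@@.
After rotation 1 (CW):
@.
@@
.@
After rotation 2 (CCW):
.@@
@@.
After rotation 3 (CCW):
@.
@@
.@
After rotation 4 (CW):
.@@
@@.
After rotation 5 (CCW):
@.
@@
.@

Answer: @.
@@
.@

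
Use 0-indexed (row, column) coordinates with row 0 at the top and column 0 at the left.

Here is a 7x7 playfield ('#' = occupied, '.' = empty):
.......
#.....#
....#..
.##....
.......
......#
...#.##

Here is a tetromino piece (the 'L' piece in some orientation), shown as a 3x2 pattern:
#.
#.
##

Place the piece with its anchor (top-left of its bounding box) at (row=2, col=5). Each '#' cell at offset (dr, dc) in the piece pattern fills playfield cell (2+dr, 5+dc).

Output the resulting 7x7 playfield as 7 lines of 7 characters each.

Answer: .......
#.....#
....##.
.##..#.
.....##
......#
...#.##

Derivation:
Fill (2+0,5+0) = (2,5)
Fill (2+1,5+0) = (3,5)
Fill (2+2,5+0) = (4,5)
Fill (2+2,5+1) = (4,6)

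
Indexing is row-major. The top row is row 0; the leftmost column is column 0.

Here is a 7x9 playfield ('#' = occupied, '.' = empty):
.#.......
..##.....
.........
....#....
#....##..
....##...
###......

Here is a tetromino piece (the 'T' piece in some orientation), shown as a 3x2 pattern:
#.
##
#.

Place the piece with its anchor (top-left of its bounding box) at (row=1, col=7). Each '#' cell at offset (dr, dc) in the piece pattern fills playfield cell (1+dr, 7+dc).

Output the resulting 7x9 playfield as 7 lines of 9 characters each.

Fill (1+0,7+0) = (1,7)
Fill (1+1,7+0) = (2,7)
Fill (1+1,7+1) = (2,8)
Fill (1+2,7+0) = (3,7)

Answer: .#.......
..##...#.
.......##
....#..#.
#....##..
....##...
###......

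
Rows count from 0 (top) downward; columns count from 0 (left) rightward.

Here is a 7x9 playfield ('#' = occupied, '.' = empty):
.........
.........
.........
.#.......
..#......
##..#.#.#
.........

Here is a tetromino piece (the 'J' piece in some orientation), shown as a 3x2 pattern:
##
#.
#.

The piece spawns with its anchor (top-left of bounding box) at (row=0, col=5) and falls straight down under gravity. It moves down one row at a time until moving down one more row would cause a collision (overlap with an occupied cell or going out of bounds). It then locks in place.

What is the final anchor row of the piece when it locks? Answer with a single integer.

Answer: 4

Derivation:
Spawn at (row=0, col=5). Try each row:
  row 0: fits
  row 1: fits
  row 2: fits
  row 3: fits
  row 4: fits
  row 5: blocked -> lock at row 4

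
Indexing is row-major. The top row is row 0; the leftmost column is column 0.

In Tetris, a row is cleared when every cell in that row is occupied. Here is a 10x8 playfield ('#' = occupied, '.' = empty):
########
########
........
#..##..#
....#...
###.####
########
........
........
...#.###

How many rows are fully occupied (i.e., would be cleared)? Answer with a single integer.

Check each row:
  row 0: 0 empty cells -> FULL (clear)
  row 1: 0 empty cells -> FULL (clear)
  row 2: 8 empty cells -> not full
  row 3: 4 empty cells -> not full
  row 4: 7 empty cells -> not full
  row 5: 1 empty cell -> not full
  row 6: 0 empty cells -> FULL (clear)
  row 7: 8 empty cells -> not full
  row 8: 8 empty cells -> not full
  row 9: 4 empty cells -> not full
Total rows cleared: 3

Answer: 3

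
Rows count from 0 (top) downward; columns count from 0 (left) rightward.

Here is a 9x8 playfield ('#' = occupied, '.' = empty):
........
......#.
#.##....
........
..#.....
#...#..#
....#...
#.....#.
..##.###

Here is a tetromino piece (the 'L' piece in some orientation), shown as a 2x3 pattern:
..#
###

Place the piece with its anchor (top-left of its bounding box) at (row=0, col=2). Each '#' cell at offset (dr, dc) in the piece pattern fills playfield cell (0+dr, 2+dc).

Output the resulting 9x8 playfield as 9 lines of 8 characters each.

Answer: ....#...
..###.#.
#.##....
........
..#.....
#...#..#
....#...
#.....#.
..##.###

Derivation:
Fill (0+0,2+2) = (0,4)
Fill (0+1,2+0) = (1,2)
Fill (0+1,2+1) = (1,3)
Fill (0+1,2+2) = (1,4)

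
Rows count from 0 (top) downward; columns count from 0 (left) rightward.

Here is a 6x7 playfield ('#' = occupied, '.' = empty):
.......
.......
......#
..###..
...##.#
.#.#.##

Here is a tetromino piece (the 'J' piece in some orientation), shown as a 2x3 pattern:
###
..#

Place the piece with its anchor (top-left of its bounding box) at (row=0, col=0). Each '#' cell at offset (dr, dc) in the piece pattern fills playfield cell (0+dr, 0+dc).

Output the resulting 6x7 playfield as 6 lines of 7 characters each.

Answer: ###....
..#....
......#
..###..
...##.#
.#.#.##

Derivation:
Fill (0+0,0+0) = (0,0)
Fill (0+0,0+1) = (0,1)
Fill (0+0,0+2) = (0,2)
Fill (0+1,0+2) = (1,2)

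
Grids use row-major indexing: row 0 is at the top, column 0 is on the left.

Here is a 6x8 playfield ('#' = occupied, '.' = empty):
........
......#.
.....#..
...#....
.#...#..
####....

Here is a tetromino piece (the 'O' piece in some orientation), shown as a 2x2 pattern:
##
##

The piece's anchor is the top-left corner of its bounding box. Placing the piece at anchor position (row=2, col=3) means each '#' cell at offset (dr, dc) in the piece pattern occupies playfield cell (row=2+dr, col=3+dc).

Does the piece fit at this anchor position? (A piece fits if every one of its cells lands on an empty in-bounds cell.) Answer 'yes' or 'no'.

Answer: no

Derivation:
Check each piece cell at anchor (2, 3):
  offset (0,0) -> (2,3): empty -> OK
  offset (0,1) -> (2,4): empty -> OK
  offset (1,0) -> (3,3): occupied ('#') -> FAIL
  offset (1,1) -> (3,4): empty -> OK
All cells valid: no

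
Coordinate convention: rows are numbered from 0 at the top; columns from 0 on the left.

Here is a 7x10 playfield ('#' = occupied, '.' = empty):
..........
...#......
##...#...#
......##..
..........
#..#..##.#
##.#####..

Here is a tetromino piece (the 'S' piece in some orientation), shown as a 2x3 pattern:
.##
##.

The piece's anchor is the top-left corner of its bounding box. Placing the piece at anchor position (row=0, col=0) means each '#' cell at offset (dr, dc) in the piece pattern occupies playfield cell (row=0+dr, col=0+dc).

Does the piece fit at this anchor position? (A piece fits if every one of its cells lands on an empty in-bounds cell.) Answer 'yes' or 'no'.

Check each piece cell at anchor (0, 0):
  offset (0,1) -> (0,1): empty -> OK
  offset (0,2) -> (0,2): empty -> OK
  offset (1,0) -> (1,0): empty -> OK
  offset (1,1) -> (1,1): empty -> OK
All cells valid: yes

Answer: yes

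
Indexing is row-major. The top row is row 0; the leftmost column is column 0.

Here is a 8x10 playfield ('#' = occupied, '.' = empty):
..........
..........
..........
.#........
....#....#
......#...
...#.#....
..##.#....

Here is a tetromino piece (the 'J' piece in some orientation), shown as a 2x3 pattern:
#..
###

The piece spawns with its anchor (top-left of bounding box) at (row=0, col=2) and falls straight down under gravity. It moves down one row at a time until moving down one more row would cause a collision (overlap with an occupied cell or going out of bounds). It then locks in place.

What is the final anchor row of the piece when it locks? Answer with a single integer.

Answer: 2

Derivation:
Spawn at (row=0, col=2). Try each row:
  row 0: fits
  row 1: fits
  row 2: fits
  row 3: blocked -> lock at row 2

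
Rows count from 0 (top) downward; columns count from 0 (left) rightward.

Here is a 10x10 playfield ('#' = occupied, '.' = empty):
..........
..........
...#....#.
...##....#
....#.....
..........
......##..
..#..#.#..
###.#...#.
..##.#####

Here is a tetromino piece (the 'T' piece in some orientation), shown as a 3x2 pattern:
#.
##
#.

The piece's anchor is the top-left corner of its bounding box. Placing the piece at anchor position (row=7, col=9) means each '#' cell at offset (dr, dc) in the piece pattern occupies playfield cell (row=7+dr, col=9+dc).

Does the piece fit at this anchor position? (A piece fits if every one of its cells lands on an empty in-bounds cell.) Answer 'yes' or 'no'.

Check each piece cell at anchor (7, 9):
  offset (0,0) -> (7,9): empty -> OK
  offset (1,0) -> (8,9): empty -> OK
  offset (1,1) -> (8,10): out of bounds -> FAIL
  offset (2,0) -> (9,9): occupied ('#') -> FAIL
All cells valid: no

Answer: no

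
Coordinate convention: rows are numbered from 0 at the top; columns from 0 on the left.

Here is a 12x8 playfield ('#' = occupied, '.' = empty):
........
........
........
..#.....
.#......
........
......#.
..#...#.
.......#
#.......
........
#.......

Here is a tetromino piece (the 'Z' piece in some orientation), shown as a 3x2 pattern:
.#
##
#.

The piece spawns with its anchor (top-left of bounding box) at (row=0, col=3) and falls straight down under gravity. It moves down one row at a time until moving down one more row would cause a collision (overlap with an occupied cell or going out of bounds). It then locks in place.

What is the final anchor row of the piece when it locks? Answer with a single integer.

Spawn at (row=0, col=3). Try each row:
  row 0: fits
  row 1: fits
  row 2: fits
  row 3: fits
  row 4: fits
  row 5: fits
  row 6: fits
  row 7: fits
  row 8: fits
  row 9: fits
  row 10: blocked -> lock at row 9

Answer: 9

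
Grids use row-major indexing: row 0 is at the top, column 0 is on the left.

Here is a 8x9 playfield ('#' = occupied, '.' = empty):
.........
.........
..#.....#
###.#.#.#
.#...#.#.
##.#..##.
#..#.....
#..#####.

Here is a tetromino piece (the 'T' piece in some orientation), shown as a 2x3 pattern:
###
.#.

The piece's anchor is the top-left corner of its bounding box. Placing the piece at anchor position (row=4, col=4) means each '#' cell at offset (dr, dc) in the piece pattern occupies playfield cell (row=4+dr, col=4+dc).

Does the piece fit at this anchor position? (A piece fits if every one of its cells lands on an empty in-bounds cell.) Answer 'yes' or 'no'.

Check each piece cell at anchor (4, 4):
  offset (0,0) -> (4,4): empty -> OK
  offset (0,1) -> (4,5): occupied ('#') -> FAIL
  offset (0,2) -> (4,6): empty -> OK
  offset (1,1) -> (5,5): empty -> OK
All cells valid: no

Answer: no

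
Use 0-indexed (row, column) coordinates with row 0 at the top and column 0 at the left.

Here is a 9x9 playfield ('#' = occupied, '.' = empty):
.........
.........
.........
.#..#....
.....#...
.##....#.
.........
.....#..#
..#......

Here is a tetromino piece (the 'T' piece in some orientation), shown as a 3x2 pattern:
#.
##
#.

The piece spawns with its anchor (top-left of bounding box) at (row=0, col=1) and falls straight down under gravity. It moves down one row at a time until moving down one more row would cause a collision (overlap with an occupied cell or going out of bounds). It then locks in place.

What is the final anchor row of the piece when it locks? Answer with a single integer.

Spawn at (row=0, col=1). Try each row:
  row 0: fits
  row 1: blocked -> lock at row 0

Answer: 0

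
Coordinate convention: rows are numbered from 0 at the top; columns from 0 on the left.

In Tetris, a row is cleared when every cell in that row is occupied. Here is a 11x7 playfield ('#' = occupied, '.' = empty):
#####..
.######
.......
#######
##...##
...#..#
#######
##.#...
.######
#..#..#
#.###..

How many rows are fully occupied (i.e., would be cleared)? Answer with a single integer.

Answer: 2

Derivation:
Check each row:
  row 0: 2 empty cells -> not full
  row 1: 1 empty cell -> not full
  row 2: 7 empty cells -> not full
  row 3: 0 empty cells -> FULL (clear)
  row 4: 3 empty cells -> not full
  row 5: 5 empty cells -> not full
  row 6: 0 empty cells -> FULL (clear)
  row 7: 4 empty cells -> not full
  row 8: 1 empty cell -> not full
  row 9: 4 empty cells -> not full
  row 10: 3 empty cells -> not full
Total rows cleared: 2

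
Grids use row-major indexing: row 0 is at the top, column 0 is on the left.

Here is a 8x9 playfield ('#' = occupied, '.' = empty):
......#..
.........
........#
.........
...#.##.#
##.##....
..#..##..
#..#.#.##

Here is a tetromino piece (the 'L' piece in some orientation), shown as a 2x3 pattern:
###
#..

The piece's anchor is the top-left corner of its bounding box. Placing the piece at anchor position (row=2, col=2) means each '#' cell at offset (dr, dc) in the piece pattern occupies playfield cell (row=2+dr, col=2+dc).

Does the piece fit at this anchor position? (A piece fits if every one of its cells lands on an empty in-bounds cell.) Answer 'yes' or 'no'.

Answer: yes

Derivation:
Check each piece cell at anchor (2, 2):
  offset (0,0) -> (2,2): empty -> OK
  offset (0,1) -> (2,3): empty -> OK
  offset (0,2) -> (2,4): empty -> OK
  offset (1,0) -> (3,2): empty -> OK
All cells valid: yes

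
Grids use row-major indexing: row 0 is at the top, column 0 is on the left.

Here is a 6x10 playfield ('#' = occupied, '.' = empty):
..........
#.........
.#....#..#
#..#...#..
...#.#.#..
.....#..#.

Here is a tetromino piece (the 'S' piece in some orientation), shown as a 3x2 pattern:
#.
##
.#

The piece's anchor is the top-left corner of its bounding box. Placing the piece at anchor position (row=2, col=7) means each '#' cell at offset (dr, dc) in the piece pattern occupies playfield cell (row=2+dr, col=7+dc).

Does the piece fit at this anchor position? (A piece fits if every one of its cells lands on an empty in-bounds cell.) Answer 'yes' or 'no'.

Answer: no

Derivation:
Check each piece cell at anchor (2, 7):
  offset (0,0) -> (2,7): empty -> OK
  offset (1,0) -> (3,7): occupied ('#') -> FAIL
  offset (1,1) -> (3,8): empty -> OK
  offset (2,1) -> (4,8): empty -> OK
All cells valid: no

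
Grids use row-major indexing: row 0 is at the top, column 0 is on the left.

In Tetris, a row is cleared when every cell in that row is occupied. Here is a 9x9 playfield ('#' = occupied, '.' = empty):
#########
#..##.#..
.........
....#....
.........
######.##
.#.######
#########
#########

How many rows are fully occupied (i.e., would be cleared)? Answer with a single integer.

Check each row:
  row 0: 0 empty cells -> FULL (clear)
  row 1: 5 empty cells -> not full
  row 2: 9 empty cells -> not full
  row 3: 8 empty cells -> not full
  row 4: 9 empty cells -> not full
  row 5: 1 empty cell -> not full
  row 6: 2 empty cells -> not full
  row 7: 0 empty cells -> FULL (clear)
  row 8: 0 empty cells -> FULL (clear)
Total rows cleared: 3

Answer: 3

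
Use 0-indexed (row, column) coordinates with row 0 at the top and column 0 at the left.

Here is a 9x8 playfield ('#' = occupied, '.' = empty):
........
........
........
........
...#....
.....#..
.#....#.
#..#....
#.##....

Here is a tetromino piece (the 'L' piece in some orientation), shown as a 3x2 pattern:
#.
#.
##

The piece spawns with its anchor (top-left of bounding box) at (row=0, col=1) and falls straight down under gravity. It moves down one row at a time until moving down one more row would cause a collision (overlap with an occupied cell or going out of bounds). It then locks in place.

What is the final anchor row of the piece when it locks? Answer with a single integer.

Spawn at (row=0, col=1). Try each row:
  row 0: fits
  row 1: fits
  row 2: fits
  row 3: fits
  row 4: blocked -> lock at row 3

Answer: 3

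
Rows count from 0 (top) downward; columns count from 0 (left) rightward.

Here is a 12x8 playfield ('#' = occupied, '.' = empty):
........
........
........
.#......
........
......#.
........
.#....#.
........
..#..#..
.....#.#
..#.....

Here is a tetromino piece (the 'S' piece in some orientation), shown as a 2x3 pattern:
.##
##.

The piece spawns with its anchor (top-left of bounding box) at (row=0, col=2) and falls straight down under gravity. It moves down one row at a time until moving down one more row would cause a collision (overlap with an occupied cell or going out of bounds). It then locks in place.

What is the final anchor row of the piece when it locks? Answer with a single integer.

Spawn at (row=0, col=2). Try each row:
  row 0: fits
  row 1: fits
  row 2: fits
  row 3: fits
  row 4: fits
  row 5: fits
  row 6: fits
  row 7: fits
  row 8: blocked -> lock at row 7

Answer: 7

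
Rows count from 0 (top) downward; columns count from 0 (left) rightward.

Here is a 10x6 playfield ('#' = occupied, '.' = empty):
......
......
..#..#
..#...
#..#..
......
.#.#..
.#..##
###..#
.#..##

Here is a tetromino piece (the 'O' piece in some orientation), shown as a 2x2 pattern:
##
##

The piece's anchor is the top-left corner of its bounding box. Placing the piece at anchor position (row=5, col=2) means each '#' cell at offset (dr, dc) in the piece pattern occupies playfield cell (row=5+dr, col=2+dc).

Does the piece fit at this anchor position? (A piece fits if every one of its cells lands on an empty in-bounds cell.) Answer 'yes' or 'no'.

Answer: no

Derivation:
Check each piece cell at anchor (5, 2):
  offset (0,0) -> (5,2): empty -> OK
  offset (0,1) -> (5,3): empty -> OK
  offset (1,0) -> (6,2): empty -> OK
  offset (1,1) -> (6,3): occupied ('#') -> FAIL
All cells valid: no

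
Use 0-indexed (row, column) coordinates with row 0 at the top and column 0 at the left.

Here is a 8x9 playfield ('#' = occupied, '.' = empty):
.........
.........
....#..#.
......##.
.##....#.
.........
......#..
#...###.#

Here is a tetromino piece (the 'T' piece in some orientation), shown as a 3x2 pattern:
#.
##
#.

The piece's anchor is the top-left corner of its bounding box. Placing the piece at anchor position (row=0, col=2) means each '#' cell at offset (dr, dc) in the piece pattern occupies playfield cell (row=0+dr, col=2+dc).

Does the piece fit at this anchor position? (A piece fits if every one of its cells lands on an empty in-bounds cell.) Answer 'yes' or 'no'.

Check each piece cell at anchor (0, 2):
  offset (0,0) -> (0,2): empty -> OK
  offset (1,0) -> (1,2): empty -> OK
  offset (1,1) -> (1,3): empty -> OK
  offset (2,0) -> (2,2): empty -> OK
All cells valid: yes

Answer: yes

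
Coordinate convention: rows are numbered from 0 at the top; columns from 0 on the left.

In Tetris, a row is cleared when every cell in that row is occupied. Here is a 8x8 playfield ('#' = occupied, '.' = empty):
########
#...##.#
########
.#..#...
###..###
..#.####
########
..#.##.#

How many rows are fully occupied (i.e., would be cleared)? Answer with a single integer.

Answer: 3

Derivation:
Check each row:
  row 0: 0 empty cells -> FULL (clear)
  row 1: 4 empty cells -> not full
  row 2: 0 empty cells -> FULL (clear)
  row 3: 6 empty cells -> not full
  row 4: 2 empty cells -> not full
  row 5: 3 empty cells -> not full
  row 6: 0 empty cells -> FULL (clear)
  row 7: 4 empty cells -> not full
Total rows cleared: 3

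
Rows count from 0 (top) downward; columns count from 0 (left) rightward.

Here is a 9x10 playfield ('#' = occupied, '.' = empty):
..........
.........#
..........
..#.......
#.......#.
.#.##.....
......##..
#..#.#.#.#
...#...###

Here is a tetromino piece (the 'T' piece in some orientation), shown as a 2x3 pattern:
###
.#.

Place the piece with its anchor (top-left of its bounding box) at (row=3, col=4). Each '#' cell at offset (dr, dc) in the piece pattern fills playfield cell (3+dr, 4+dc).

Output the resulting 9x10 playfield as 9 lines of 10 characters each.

Fill (3+0,4+0) = (3,4)
Fill (3+0,4+1) = (3,5)
Fill (3+0,4+2) = (3,6)
Fill (3+1,4+1) = (4,5)

Answer: ..........
.........#
..........
..#.###...
#....#..#.
.#.##.....
......##..
#..#.#.#.#
...#...###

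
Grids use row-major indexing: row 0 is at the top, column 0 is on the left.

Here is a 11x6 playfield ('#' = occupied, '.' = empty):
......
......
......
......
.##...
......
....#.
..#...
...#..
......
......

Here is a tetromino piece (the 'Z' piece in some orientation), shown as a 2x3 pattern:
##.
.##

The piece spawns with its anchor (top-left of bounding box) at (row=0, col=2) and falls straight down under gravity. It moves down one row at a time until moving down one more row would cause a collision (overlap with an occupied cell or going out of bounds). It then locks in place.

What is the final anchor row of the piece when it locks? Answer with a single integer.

Spawn at (row=0, col=2). Try each row:
  row 0: fits
  row 1: fits
  row 2: fits
  row 3: fits
  row 4: blocked -> lock at row 3

Answer: 3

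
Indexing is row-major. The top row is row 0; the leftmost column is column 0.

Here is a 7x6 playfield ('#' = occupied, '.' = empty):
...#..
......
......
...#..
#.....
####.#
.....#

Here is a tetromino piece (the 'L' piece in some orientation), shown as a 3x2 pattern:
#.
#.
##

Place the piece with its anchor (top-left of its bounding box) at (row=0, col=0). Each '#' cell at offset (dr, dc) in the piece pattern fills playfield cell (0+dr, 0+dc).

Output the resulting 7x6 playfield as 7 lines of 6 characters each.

Fill (0+0,0+0) = (0,0)
Fill (0+1,0+0) = (1,0)
Fill (0+2,0+0) = (2,0)
Fill (0+2,0+1) = (2,1)

Answer: #..#..
#.....
##....
...#..
#.....
####.#
.....#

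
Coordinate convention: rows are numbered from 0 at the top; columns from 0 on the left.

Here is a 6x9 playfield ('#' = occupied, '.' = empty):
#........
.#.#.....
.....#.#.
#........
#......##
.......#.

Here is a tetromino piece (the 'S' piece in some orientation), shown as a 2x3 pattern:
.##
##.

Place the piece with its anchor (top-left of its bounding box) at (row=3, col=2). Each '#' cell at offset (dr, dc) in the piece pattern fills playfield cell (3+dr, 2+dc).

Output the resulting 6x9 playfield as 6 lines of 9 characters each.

Fill (3+0,2+1) = (3,3)
Fill (3+0,2+2) = (3,4)
Fill (3+1,2+0) = (4,2)
Fill (3+1,2+1) = (4,3)

Answer: #........
.#.#.....
.....#.#.
#..##....
#.##...##
.......#.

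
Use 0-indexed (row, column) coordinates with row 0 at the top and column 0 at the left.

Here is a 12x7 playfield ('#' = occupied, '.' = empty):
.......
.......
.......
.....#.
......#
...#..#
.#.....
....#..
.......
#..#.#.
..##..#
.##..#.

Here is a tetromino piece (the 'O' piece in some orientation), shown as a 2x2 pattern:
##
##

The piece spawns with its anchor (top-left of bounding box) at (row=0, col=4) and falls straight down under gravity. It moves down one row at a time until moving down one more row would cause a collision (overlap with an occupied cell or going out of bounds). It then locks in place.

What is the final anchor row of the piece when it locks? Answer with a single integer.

Answer: 1

Derivation:
Spawn at (row=0, col=4). Try each row:
  row 0: fits
  row 1: fits
  row 2: blocked -> lock at row 1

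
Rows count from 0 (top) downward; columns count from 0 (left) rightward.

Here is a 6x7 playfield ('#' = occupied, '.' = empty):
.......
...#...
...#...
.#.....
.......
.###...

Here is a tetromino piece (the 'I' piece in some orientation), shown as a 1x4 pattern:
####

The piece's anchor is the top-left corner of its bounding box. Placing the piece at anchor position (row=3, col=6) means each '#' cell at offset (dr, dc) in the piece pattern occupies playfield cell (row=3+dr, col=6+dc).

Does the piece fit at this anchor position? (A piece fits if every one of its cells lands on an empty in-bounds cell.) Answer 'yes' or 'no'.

Answer: no

Derivation:
Check each piece cell at anchor (3, 6):
  offset (0,0) -> (3,6): empty -> OK
  offset (0,1) -> (3,7): out of bounds -> FAIL
  offset (0,2) -> (3,8): out of bounds -> FAIL
  offset (0,3) -> (3,9): out of bounds -> FAIL
All cells valid: no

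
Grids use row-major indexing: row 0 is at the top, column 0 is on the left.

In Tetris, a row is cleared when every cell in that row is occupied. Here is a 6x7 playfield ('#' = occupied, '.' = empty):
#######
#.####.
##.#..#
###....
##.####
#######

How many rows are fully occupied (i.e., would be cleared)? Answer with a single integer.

Check each row:
  row 0: 0 empty cells -> FULL (clear)
  row 1: 2 empty cells -> not full
  row 2: 3 empty cells -> not full
  row 3: 4 empty cells -> not full
  row 4: 1 empty cell -> not full
  row 5: 0 empty cells -> FULL (clear)
Total rows cleared: 2

Answer: 2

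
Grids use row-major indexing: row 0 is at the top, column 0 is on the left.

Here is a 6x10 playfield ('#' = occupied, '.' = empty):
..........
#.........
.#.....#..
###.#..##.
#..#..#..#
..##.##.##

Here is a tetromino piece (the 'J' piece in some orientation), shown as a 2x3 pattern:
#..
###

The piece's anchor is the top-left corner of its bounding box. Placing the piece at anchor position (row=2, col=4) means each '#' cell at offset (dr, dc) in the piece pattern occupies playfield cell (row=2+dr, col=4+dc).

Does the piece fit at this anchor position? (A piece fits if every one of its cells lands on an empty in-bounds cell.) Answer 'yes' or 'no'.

Check each piece cell at anchor (2, 4):
  offset (0,0) -> (2,4): empty -> OK
  offset (1,0) -> (3,4): occupied ('#') -> FAIL
  offset (1,1) -> (3,5): empty -> OK
  offset (1,2) -> (3,6): empty -> OK
All cells valid: no

Answer: no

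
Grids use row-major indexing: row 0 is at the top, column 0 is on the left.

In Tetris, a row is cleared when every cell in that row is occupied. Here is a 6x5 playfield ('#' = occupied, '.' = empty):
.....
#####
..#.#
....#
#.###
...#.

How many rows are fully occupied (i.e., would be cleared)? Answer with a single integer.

Answer: 1

Derivation:
Check each row:
  row 0: 5 empty cells -> not full
  row 1: 0 empty cells -> FULL (clear)
  row 2: 3 empty cells -> not full
  row 3: 4 empty cells -> not full
  row 4: 1 empty cell -> not full
  row 5: 4 empty cells -> not full
Total rows cleared: 1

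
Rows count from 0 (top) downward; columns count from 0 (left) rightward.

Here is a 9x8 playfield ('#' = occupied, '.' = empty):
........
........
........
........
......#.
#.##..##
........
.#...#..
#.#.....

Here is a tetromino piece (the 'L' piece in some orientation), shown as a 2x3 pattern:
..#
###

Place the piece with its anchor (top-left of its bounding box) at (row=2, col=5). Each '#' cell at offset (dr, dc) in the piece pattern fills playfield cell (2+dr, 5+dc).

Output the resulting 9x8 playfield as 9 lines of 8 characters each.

Answer: ........
........
.......#
.....###
......#.
#.##..##
........
.#...#..
#.#.....

Derivation:
Fill (2+0,5+2) = (2,7)
Fill (2+1,5+0) = (3,5)
Fill (2+1,5+1) = (3,6)
Fill (2+1,5+2) = (3,7)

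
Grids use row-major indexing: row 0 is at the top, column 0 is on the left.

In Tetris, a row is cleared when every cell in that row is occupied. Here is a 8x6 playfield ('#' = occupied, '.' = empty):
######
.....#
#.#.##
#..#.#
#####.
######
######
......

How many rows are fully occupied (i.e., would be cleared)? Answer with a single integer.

Check each row:
  row 0: 0 empty cells -> FULL (clear)
  row 1: 5 empty cells -> not full
  row 2: 2 empty cells -> not full
  row 3: 3 empty cells -> not full
  row 4: 1 empty cell -> not full
  row 5: 0 empty cells -> FULL (clear)
  row 6: 0 empty cells -> FULL (clear)
  row 7: 6 empty cells -> not full
Total rows cleared: 3

Answer: 3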